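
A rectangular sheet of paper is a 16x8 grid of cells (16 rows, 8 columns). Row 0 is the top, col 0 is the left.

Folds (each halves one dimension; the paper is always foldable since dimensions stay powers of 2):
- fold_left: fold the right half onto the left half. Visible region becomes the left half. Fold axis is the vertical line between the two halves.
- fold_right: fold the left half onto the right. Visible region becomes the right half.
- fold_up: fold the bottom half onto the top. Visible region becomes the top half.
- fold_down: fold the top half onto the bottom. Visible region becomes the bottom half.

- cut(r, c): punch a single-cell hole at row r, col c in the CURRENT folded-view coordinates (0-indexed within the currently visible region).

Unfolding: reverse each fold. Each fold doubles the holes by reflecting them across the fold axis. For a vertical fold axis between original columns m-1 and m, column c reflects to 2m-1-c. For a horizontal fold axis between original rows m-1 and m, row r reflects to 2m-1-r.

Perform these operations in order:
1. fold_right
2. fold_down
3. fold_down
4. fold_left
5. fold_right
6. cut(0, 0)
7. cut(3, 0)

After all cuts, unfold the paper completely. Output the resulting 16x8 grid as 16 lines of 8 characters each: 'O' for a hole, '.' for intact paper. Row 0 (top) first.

Op 1 fold_right: fold axis v@4; visible region now rows[0,16) x cols[4,8) = 16x4
Op 2 fold_down: fold axis h@8; visible region now rows[8,16) x cols[4,8) = 8x4
Op 3 fold_down: fold axis h@12; visible region now rows[12,16) x cols[4,8) = 4x4
Op 4 fold_left: fold axis v@6; visible region now rows[12,16) x cols[4,6) = 4x2
Op 5 fold_right: fold axis v@5; visible region now rows[12,16) x cols[5,6) = 4x1
Op 6 cut(0, 0): punch at orig (12,5); cuts so far [(12, 5)]; region rows[12,16) x cols[5,6) = 4x1
Op 7 cut(3, 0): punch at orig (15,5); cuts so far [(12, 5), (15, 5)]; region rows[12,16) x cols[5,6) = 4x1
Unfold 1 (reflect across v@5): 4 holes -> [(12, 4), (12, 5), (15, 4), (15, 5)]
Unfold 2 (reflect across v@6): 8 holes -> [(12, 4), (12, 5), (12, 6), (12, 7), (15, 4), (15, 5), (15, 6), (15, 7)]
Unfold 3 (reflect across h@12): 16 holes -> [(8, 4), (8, 5), (8, 6), (8, 7), (11, 4), (11, 5), (11, 6), (11, 7), (12, 4), (12, 5), (12, 6), (12, 7), (15, 4), (15, 5), (15, 6), (15, 7)]
Unfold 4 (reflect across h@8): 32 holes -> [(0, 4), (0, 5), (0, 6), (0, 7), (3, 4), (3, 5), (3, 6), (3, 7), (4, 4), (4, 5), (4, 6), (4, 7), (7, 4), (7, 5), (7, 6), (7, 7), (8, 4), (8, 5), (8, 6), (8, 7), (11, 4), (11, 5), (11, 6), (11, 7), (12, 4), (12, 5), (12, 6), (12, 7), (15, 4), (15, 5), (15, 6), (15, 7)]
Unfold 5 (reflect across v@4): 64 holes -> [(0, 0), (0, 1), (0, 2), (0, 3), (0, 4), (0, 5), (0, 6), (0, 7), (3, 0), (3, 1), (3, 2), (3, 3), (3, 4), (3, 5), (3, 6), (3, 7), (4, 0), (4, 1), (4, 2), (4, 3), (4, 4), (4, 5), (4, 6), (4, 7), (7, 0), (7, 1), (7, 2), (7, 3), (7, 4), (7, 5), (7, 6), (7, 7), (8, 0), (8, 1), (8, 2), (8, 3), (8, 4), (8, 5), (8, 6), (8, 7), (11, 0), (11, 1), (11, 2), (11, 3), (11, 4), (11, 5), (11, 6), (11, 7), (12, 0), (12, 1), (12, 2), (12, 3), (12, 4), (12, 5), (12, 6), (12, 7), (15, 0), (15, 1), (15, 2), (15, 3), (15, 4), (15, 5), (15, 6), (15, 7)]

Answer: OOOOOOOO
........
........
OOOOOOOO
OOOOOOOO
........
........
OOOOOOOO
OOOOOOOO
........
........
OOOOOOOO
OOOOOOOO
........
........
OOOOOOOO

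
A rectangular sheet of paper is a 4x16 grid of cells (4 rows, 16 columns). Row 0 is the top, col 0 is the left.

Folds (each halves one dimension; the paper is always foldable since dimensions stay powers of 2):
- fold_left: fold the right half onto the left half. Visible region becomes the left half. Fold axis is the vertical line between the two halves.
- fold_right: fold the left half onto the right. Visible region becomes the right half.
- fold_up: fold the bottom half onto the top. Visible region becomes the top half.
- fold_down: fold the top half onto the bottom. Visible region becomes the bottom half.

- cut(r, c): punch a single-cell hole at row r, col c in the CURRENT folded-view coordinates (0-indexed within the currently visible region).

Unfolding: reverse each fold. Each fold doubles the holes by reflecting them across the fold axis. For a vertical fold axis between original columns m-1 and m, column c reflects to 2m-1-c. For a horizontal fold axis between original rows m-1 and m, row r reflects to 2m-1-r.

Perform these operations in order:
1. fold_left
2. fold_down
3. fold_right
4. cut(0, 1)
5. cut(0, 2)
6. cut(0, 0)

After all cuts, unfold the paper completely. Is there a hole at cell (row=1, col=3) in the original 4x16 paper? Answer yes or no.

Op 1 fold_left: fold axis v@8; visible region now rows[0,4) x cols[0,8) = 4x8
Op 2 fold_down: fold axis h@2; visible region now rows[2,4) x cols[0,8) = 2x8
Op 3 fold_right: fold axis v@4; visible region now rows[2,4) x cols[4,8) = 2x4
Op 4 cut(0, 1): punch at orig (2,5); cuts so far [(2, 5)]; region rows[2,4) x cols[4,8) = 2x4
Op 5 cut(0, 2): punch at orig (2,6); cuts so far [(2, 5), (2, 6)]; region rows[2,4) x cols[4,8) = 2x4
Op 6 cut(0, 0): punch at orig (2,4); cuts so far [(2, 4), (2, 5), (2, 6)]; region rows[2,4) x cols[4,8) = 2x4
Unfold 1 (reflect across v@4): 6 holes -> [(2, 1), (2, 2), (2, 3), (2, 4), (2, 5), (2, 6)]
Unfold 2 (reflect across h@2): 12 holes -> [(1, 1), (1, 2), (1, 3), (1, 4), (1, 5), (1, 6), (2, 1), (2, 2), (2, 3), (2, 4), (2, 5), (2, 6)]
Unfold 3 (reflect across v@8): 24 holes -> [(1, 1), (1, 2), (1, 3), (1, 4), (1, 5), (1, 6), (1, 9), (1, 10), (1, 11), (1, 12), (1, 13), (1, 14), (2, 1), (2, 2), (2, 3), (2, 4), (2, 5), (2, 6), (2, 9), (2, 10), (2, 11), (2, 12), (2, 13), (2, 14)]
Holes: [(1, 1), (1, 2), (1, 3), (1, 4), (1, 5), (1, 6), (1, 9), (1, 10), (1, 11), (1, 12), (1, 13), (1, 14), (2, 1), (2, 2), (2, 3), (2, 4), (2, 5), (2, 6), (2, 9), (2, 10), (2, 11), (2, 12), (2, 13), (2, 14)]

Answer: yes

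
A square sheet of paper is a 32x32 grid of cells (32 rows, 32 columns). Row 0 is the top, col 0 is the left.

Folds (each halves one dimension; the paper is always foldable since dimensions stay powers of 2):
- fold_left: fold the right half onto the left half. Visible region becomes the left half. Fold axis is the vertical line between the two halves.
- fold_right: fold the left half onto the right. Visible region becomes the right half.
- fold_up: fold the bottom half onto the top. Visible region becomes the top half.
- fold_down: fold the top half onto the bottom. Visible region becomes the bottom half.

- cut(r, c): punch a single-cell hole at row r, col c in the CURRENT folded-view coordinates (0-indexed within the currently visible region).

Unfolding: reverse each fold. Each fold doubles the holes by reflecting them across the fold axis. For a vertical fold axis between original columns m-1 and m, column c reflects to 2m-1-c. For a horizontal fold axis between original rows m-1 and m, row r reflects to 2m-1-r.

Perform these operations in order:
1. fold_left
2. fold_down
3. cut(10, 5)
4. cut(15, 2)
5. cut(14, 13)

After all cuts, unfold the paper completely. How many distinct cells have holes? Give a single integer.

Answer: 12

Derivation:
Op 1 fold_left: fold axis v@16; visible region now rows[0,32) x cols[0,16) = 32x16
Op 2 fold_down: fold axis h@16; visible region now rows[16,32) x cols[0,16) = 16x16
Op 3 cut(10, 5): punch at orig (26,5); cuts so far [(26, 5)]; region rows[16,32) x cols[0,16) = 16x16
Op 4 cut(15, 2): punch at orig (31,2); cuts so far [(26, 5), (31, 2)]; region rows[16,32) x cols[0,16) = 16x16
Op 5 cut(14, 13): punch at orig (30,13); cuts so far [(26, 5), (30, 13), (31, 2)]; region rows[16,32) x cols[0,16) = 16x16
Unfold 1 (reflect across h@16): 6 holes -> [(0, 2), (1, 13), (5, 5), (26, 5), (30, 13), (31, 2)]
Unfold 2 (reflect across v@16): 12 holes -> [(0, 2), (0, 29), (1, 13), (1, 18), (5, 5), (5, 26), (26, 5), (26, 26), (30, 13), (30, 18), (31, 2), (31, 29)]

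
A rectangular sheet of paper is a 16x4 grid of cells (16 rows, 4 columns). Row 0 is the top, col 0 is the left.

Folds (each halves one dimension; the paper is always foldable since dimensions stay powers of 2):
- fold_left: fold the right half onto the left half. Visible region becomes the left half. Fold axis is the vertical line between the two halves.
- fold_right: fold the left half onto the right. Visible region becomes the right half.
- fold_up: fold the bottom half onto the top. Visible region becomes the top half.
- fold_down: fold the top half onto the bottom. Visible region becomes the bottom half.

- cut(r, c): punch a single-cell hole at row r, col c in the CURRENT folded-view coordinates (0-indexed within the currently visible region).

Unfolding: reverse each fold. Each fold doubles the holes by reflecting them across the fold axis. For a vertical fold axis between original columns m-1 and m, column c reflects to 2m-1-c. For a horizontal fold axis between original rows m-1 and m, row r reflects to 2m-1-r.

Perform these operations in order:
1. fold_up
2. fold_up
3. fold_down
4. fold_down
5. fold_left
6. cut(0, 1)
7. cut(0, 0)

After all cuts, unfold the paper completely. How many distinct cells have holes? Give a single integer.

Answer: 64

Derivation:
Op 1 fold_up: fold axis h@8; visible region now rows[0,8) x cols[0,4) = 8x4
Op 2 fold_up: fold axis h@4; visible region now rows[0,4) x cols[0,4) = 4x4
Op 3 fold_down: fold axis h@2; visible region now rows[2,4) x cols[0,4) = 2x4
Op 4 fold_down: fold axis h@3; visible region now rows[3,4) x cols[0,4) = 1x4
Op 5 fold_left: fold axis v@2; visible region now rows[3,4) x cols[0,2) = 1x2
Op 6 cut(0, 1): punch at orig (3,1); cuts so far [(3, 1)]; region rows[3,4) x cols[0,2) = 1x2
Op 7 cut(0, 0): punch at orig (3,0); cuts so far [(3, 0), (3, 1)]; region rows[3,4) x cols[0,2) = 1x2
Unfold 1 (reflect across v@2): 4 holes -> [(3, 0), (3, 1), (3, 2), (3, 3)]
Unfold 2 (reflect across h@3): 8 holes -> [(2, 0), (2, 1), (2, 2), (2, 3), (3, 0), (3, 1), (3, 2), (3, 3)]
Unfold 3 (reflect across h@2): 16 holes -> [(0, 0), (0, 1), (0, 2), (0, 3), (1, 0), (1, 1), (1, 2), (1, 3), (2, 0), (2, 1), (2, 2), (2, 3), (3, 0), (3, 1), (3, 2), (3, 3)]
Unfold 4 (reflect across h@4): 32 holes -> [(0, 0), (0, 1), (0, 2), (0, 3), (1, 0), (1, 1), (1, 2), (1, 3), (2, 0), (2, 1), (2, 2), (2, 3), (3, 0), (3, 1), (3, 2), (3, 3), (4, 0), (4, 1), (4, 2), (4, 3), (5, 0), (5, 1), (5, 2), (5, 3), (6, 0), (6, 1), (6, 2), (6, 3), (7, 0), (7, 1), (7, 2), (7, 3)]
Unfold 5 (reflect across h@8): 64 holes -> [(0, 0), (0, 1), (0, 2), (0, 3), (1, 0), (1, 1), (1, 2), (1, 3), (2, 0), (2, 1), (2, 2), (2, 3), (3, 0), (3, 1), (3, 2), (3, 3), (4, 0), (4, 1), (4, 2), (4, 3), (5, 0), (5, 1), (5, 2), (5, 3), (6, 0), (6, 1), (6, 2), (6, 3), (7, 0), (7, 1), (7, 2), (7, 3), (8, 0), (8, 1), (8, 2), (8, 3), (9, 0), (9, 1), (9, 2), (9, 3), (10, 0), (10, 1), (10, 2), (10, 3), (11, 0), (11, 1), (11, 2), (11, 3), (12, 0), (12, 1), (12, 2), (12, 3), (13, 0), (13, 1), (13, 2), (13, 3), (14, 0), (14, 1), (14, 2), (14, 3), (15, 0), (15, 1), (15, 2), (15, 3)]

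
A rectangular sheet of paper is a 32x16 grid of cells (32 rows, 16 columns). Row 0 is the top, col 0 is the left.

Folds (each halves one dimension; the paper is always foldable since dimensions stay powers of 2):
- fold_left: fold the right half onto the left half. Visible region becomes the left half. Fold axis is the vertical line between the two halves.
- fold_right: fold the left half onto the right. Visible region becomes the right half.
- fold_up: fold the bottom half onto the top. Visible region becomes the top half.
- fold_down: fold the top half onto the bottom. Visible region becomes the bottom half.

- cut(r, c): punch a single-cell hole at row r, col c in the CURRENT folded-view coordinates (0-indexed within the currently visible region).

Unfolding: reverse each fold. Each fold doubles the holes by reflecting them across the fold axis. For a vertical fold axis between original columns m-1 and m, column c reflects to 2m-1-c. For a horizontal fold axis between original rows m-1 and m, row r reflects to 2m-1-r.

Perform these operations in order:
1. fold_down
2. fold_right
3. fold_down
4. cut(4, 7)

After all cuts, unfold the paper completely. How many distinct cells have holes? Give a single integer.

Answer: 8

Derivation:
Op 1 fold_down: fold axis h@16; visible region now rows[16,32) x cols[0,16) = 16x16
Op 2 fold_right: fold axis v@8; visible region now rows[16,32) x cols[8,16) = 16x8
Op 3 fold_down: fold axis h@24; visible region now rows[24,32) x cols[8,16) = 8x8
Op 4 cut(4, 7): punch at orig (28,15); cuts so far [(28, 15)]; region rows[24,32) x cols[8,16) = 8x8
Unfold 1 (reflect across h@24): 2 holes -> [(19, 15), (28, 15)]
Unfold 2 (reflect across v@8): 4 holes -> [(19, 0), (19, 15), (28, 0), (28, 15)]
Unfold 3 (reflect across h@16): 8 holes -> [(3, 0), (3, 15), (12, 0), (12, 15), (19, 0), (19, 15), (28, 0), (28, 15)]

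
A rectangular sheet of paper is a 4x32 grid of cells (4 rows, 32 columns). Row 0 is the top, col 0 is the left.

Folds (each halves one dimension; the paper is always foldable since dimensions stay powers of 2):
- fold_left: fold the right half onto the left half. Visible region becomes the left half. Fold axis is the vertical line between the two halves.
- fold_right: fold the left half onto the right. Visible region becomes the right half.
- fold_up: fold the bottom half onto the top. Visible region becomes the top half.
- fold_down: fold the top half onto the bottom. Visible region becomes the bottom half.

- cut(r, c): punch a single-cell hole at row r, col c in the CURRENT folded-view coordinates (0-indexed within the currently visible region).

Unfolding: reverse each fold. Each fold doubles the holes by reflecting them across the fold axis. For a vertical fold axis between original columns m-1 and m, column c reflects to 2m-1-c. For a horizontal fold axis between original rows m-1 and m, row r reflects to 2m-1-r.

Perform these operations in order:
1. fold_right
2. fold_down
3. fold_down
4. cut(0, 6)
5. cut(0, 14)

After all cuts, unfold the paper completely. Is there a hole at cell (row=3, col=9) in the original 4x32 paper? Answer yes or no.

Op 1 fold_right: fold axis v@16; visible region now rows[0,4) x cols[16,32) = 4x16
Op 2 fold_down: fold axis h@2; visible region now rows[2,4) x cols[16,32) = 2x16
Op 3 fold_down: fold axis h@3; visible region now rows[3,4) x cols[16,32) = 1x16
Op 4 cut(0, 6): punch at orig (3,22); cuts so far [(3, 22)]; region rows[3,4) x cols[16,32) = 1x16
Op 5 cut(0, 14): punch at orig (3,30); cuts so far [(3, 22), (3, 30)]; region rows[3,4) x cols[16,32) = 1x16
Unfold 1 (reflect across h@3): 4 holes -> [(2, 22), (2, 30), (3, 22), (3, 30)]
Unfold 2 (reflect across h@2): 8 holes -> [(0, 22), (0, 30), (1, 22), (1, 30), (2, 22), (2, 30), (3, 22), (3, 30)]
Unfold 3 (reflect across v@16): 16 holes -> [(0, 1), (0, 9), (0, 22), (0, 30), (1, 1), (1, 9), (1, 22), (1, 30), (2, 1), (2, 9), (2, 22), (2, 30), (3, 1), (3, 9), (3, 22), (3, 30)]
Holes: [(0, 1), (0, 9), (0, 22), (0, 30), (1, 1), (1, 9), (1, 22), (1, 30), (2, 1), (2, 9), (2, 22), (2, 30), (3, 1), (3, 9), (3, 22), (3, 30)]

Answer: yes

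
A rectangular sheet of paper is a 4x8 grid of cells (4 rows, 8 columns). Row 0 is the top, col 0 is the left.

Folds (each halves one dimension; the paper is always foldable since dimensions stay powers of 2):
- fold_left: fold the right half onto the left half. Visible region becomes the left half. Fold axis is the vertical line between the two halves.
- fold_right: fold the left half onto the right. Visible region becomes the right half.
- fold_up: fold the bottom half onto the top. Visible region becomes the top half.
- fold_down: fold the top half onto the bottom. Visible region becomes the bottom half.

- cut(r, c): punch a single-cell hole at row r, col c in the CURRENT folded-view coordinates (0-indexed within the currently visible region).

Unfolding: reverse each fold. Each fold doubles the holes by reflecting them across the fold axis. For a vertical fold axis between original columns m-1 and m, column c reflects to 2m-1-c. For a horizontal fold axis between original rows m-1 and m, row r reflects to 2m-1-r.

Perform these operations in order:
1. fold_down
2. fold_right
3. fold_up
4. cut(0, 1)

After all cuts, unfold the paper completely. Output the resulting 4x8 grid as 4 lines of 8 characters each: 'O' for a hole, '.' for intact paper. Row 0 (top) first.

Op 1 fold_down: fold axis h@2; visible region now rows[2,4) x cols[0,8) = 2x8
Op 2 fold_right: fold axis v@4; visible region now rows[2,4) x cols[4,8) = 2x4
Op 3 fold_up: fold axis h@3; visible region now rows[2,3) x cols[4,8) = 1x4
Op 4 cut(0, 1): punch at orig (2,5); cuts so far [(2, 5)]; region rows[2,3) x cols[4,8) = 1x4
Unfold 1 (reflect across h@3): 2 holes -> [(2, 5), (3, 5)]
Unfold 2 (reflect across v@4): 4 holes -> [(2, 2), (2, 5), (3, 2), (3, 5)]
Unfold 3 (reflect across h@2): 8 holes -> [(0, 2), (0, 5), (1, 2), (1, 5), (2, 2), (2, 5), (3, 2), (3, 5)]

Answer: ..O..O..
..O..O..
..O..O..
..O..O..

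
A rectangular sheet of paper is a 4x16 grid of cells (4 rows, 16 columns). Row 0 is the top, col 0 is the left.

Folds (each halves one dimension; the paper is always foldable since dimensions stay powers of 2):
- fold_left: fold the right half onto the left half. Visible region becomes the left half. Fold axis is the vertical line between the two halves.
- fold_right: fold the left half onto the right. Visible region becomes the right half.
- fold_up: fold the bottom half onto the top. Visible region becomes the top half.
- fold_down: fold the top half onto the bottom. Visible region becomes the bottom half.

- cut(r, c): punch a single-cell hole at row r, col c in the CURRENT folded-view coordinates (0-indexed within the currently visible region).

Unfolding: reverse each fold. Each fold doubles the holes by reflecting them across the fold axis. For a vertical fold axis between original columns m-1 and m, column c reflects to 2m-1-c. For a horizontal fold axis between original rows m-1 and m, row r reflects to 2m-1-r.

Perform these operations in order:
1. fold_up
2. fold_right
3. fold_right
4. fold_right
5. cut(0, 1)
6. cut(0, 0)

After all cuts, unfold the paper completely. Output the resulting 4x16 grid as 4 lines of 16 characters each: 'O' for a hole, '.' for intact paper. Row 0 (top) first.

Op 1 fold_up: fold axis h@2; visible region now rows[0,2) x cols[0,16) = 2x16
Op 2 fold_right: fold axis v@8; visible region now rows[0,2) x cols[8,16) = 2x8
Op 3 fold_right: fold axis v@12; visible region now rows[0,2) x cols[12,16) = 2x4
Op 4 fold_right: fold axis v@14; visible region now rows[0,2) x cols[14,16) = 2x2
Op 5 cut(0, 1): punch at orig (0,15); cuts so far [(0, 15)]; region rows[0,2) x cols[14,16) = 2x2
Op 6 cut(0, 0): punch at orig (0,14); cuts so far [(0, 14), (0, 15)]; region rows[0,2) x cols[14,16) = 2x2
Unfold 1 (reflect across v@14): 4 holes -> [(0, 12), (0, 13), (0, 14), (0, 15)]
Unfold 2 (reflect across v@12): 8 holes -> [(0, 8), (0, 9), (0, 10), (0, 11), (0, 12), (0, 13), (0, 14), (0, 15)]
Unfold 3 (reflect across v@8): 16 holes -> [(0, 0), (0, 1), (0, 2), (0, 3), (0, 4), (0, 5), (0, 6), (0, 7), (0, 8), (0, 9), (0, 10), (0, 11), (0, 12), (0, 13), (0, 14), (0, 15)]
Unfold 4 (reflect across h@2): 32 holes -> [(0, 0), (0, 1), (0, 2), (0, 3), (0, 4), (0, 5), (0, 6), (0, 7), (0, 8), (0, 9), (0, 10), (0, 11), (0, 12), (0, 13), (0, 14), (0, 15), (3, 0), (3, 1), (3, 2), (3, 3), (3, 4), (3, 5), (3, 6), (3, 7), (3, 8), (3, 9), (3, 10), (3, 11), (3, 12), (3, 13), (3, 14), (3, 15)]

Answer: OOOOOOOOOOOOOOOO
................
................
OOOOOOOOOOOOOOOO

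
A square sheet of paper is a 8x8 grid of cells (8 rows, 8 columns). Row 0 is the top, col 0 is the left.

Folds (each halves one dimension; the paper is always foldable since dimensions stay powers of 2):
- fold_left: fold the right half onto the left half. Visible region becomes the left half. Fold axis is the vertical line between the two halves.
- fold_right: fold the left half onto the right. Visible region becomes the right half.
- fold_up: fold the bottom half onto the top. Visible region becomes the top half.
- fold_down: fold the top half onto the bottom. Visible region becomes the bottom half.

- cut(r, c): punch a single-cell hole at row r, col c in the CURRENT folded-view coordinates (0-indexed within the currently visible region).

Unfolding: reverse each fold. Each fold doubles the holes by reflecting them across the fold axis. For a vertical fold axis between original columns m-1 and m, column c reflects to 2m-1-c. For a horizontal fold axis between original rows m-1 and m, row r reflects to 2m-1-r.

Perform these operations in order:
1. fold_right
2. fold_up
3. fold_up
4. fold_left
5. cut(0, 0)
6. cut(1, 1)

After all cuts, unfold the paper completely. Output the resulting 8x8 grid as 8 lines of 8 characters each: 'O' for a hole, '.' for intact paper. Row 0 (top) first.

Answer: O..OO..O
.OO..OO.
.OO..OO.
O..OO..O
O..OO..O
.OO..OO.
.OO..OO.
O..OO..O

Derivation:
Op 1 fold_right: fold axis v@4; visible region now rows[0,8) x cols[4,8) = 8x4
Op 2 fold_up: fold axis h@4; visible region now rows[0,4) x cols[4,8) = 4x4
Op 3 fold_up: fold axis h@2; visible region now rows[0,2) x cols[4,8) = 2x4
Op 4 fold_left: fold axis v@6; visible region now rows[0,2) x cols[4,6) = 2x2
Op 5 cut(0, 0): punch at orig (0,4); cuts so far [(0, 4)]; region rows[0,2) x cols[4,6) = 2x2
Op 6 cut(1, 1): punch at orig (1,5); cuts so far [(0, 4), (1, 5)]; region rows[0,2) x cols[4,6) = 2x2
Unfold 1 (reflect across v@6): 4 holes -> [(0, 4), (0, 7), (1, 5), (1, 6)]
Unfold 2 (reflect across h@2): 8 holes -> [(0, 4), (0, 7), (1, 5), (1, 6), (2, 5), (2, 6), (3, 4), (3, 7)]
Unfold 3 (reflect across h@4): 16 holes -> [(0, 4), (0, 7), (1, 5), (1, 6), (2, 5), (2, 6), (3, 4), (3, 7), (4, 4), (4, 7), (5, 5), (5, 6), (6, 5), (6, 6), (7, 4), (7, 7)]
Unfold 4 (reflect across v@4): 32 holes -> [(0, 0), (0, 3), (0, 4), (0, 7), (1, 1), (1, 2), (1, 5), (1, 6), (2, 1), (2, 2), (2, 5), (2, 6), (3, 0), (3, 3), (3, 4), (3, 7), (4, 0), (4, 3), (4, 4), (4, 7), (5, 1), (5, 2), (5, 5), (5, 6), (6, 1), (6, 2), (6, 5), (6, 6), (7, 0), (7, 3), (7, 4), (7, 7)]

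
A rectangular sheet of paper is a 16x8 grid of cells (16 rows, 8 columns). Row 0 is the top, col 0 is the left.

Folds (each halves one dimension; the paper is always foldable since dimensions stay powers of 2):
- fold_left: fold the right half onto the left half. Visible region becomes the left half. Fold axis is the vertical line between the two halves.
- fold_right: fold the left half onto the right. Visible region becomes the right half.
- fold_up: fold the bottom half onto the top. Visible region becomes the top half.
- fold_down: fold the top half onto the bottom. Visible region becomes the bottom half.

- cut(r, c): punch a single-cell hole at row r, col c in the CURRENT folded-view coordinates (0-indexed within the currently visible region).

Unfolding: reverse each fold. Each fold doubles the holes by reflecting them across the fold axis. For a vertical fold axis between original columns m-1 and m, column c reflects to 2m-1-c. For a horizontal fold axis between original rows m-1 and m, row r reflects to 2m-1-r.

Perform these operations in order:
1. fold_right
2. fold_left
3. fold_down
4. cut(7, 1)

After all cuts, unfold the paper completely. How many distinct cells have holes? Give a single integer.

Answer: 8

Derivation:
Op 1 fold_right: fold axis v@4; visible region now rows[0,16) x cols[4,8) = 16x4
Op 2 fold_left: fold axis v@6; visible region now rows[0,16) x cols[4,6) = 16x2
Op 3 fold_down: fold axis h@8; visible region now rows[8,16) x cols[4,6) = 8x2
Op 4 cut(7, 1): punch at orig (15,5); cuts so far [(15, 5)]; region rows[8,16) x cols[4,6) = 8x2
Unfold 1 (reflect across h@8): 2 holes -> [(0, 5), (15, 5)]
Unfold 2 (reflect across v@6): 4 holes -> [(0, 5), (0, 6), (15, 5), (15, 6)]
Unfold 3 (reflect across v@4): 8 holes -> [(0, 1), (0, 2), (0, 5), (0, 6), (15, 1), (15, 2), (15, 5), (15, 6)]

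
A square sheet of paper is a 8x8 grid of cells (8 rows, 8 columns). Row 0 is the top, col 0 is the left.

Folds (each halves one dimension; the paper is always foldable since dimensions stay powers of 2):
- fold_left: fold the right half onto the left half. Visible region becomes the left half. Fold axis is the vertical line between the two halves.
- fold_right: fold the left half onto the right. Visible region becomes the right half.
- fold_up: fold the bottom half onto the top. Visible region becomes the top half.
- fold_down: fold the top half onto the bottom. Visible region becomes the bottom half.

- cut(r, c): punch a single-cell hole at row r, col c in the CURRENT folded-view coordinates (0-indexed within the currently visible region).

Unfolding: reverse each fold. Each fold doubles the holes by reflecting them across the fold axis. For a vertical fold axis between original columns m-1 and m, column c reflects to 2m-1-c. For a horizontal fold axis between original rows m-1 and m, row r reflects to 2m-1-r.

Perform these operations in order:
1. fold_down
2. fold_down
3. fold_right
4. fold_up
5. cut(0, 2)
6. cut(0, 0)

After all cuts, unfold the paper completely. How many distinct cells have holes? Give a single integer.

Op 1 fold_down: fold axis h@4; visible region now rows[4,8) x cols[0,8) = 4x8
Op 2 fold_down: fold axis h@6; visible region now rows[6,8) x cols[0,8) = 2x8
Op 3 fold_right: fold axis v@4; visible region now rows[6,8) x cols[4,8) = 2x4
Op 4 fold_up: fold axis h@7; visible region now rows[6,7) x cols[4,8) = 1x4
Op 5 cut(0, 2): punch at orig (6,6); cuts so far [(6, 6)]; region rows[6,7) x cols[4,8) = 1x4
Op 6 cut(0, 0): punch at orig (6,4); cuts so far [(6, 4), (6, 6)]; region rows[6,7) x cols[4,8) = 1x4
Unfold 1 (reflect across h@7): 4 holes -> [(6, 4), (6, 6), (7, 4), (7, 6)]
Unfold 2 (reflect across v@4): 8 holes -> [(6, 1), (6, 3), (6, 4), (6, 6), (7, 1), (7, 3), (7, 4), (7, 6)]
Unfold 3 (reflect across h@6): 16 holes -> [(4, 1), (4, 3), (4, 4), (4, 6), (5, 1), (5, 3), (5, 4), (5, 6), (6, 1), (6, 3), (6, 4), (6, 6), (7, 1), (7, 3), (7, 4), (7, 6)]
Unfold 4 (reflect across h@4): 32 holes -> [(0, 1), (0, 3), (0, 4), (0, 6), (1, 1), (1, 3), (1, 4), (1, 6), (2, 1), (2, 3), (2, 4), (2, 6), (3, 1), (3, 3), (3, 4), (3, 6), (4, 1), (4, 3), (4, 4), (4, 6), (5, 1), (5, 3), (5, 4), (5, 6), (6, 1), (6, 3), (6, 4), (6, 6), (7, 1), (7, 3), (7, 4), (7, 6)]

Answer: 32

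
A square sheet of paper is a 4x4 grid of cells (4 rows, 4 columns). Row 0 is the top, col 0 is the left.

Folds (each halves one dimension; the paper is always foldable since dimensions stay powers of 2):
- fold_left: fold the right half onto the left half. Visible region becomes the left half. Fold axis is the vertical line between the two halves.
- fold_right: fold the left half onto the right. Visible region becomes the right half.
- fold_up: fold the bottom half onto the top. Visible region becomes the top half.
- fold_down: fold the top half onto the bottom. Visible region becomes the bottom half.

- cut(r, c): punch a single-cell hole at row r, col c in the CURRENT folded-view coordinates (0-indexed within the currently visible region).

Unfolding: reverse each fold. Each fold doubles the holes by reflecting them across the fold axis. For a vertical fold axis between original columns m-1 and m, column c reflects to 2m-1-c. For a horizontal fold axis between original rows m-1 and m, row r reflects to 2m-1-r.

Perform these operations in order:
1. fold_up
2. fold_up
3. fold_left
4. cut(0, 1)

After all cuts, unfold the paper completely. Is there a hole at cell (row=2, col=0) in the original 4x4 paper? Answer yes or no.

Op 1 fold_up: fold axis h@2; visible region now rows[0,2) x cols[0,4) = 2x4
Op 2 fold_up: fold axis h@1; visible region now rows[0,1) x cols[0,4) = 1x4
Op 3 fold_left: fold axis v@2; visible region now rows[0,1) x cols[0,2) = 1x2
Op 4 cut(0, 1): punch at orig (0,1); cuts so far [(0, 1)]; region rows[0,1) x cols[0,2) = 1x2
Unfold 1 (reflect across v@2): 2 holes -> [(0, 1), (0, 2)]
Unfold 2 (reflect across h@1): 4 holes -> [(0, 1), (0, 2), (1, 1), (1, 2)]
Unfold 3 (reflect across h@2): 8 holes -> [(0, 1), (0, 2), (1, 1), (1, 2), (2, 1), (2, 2), (3, 1), (3, 2)]
Holes: [(0, 1), (0, 2), (1, 1), (1, 2), (2, 1), (2, 2), (3, 1), (3, 2)]

Answer: no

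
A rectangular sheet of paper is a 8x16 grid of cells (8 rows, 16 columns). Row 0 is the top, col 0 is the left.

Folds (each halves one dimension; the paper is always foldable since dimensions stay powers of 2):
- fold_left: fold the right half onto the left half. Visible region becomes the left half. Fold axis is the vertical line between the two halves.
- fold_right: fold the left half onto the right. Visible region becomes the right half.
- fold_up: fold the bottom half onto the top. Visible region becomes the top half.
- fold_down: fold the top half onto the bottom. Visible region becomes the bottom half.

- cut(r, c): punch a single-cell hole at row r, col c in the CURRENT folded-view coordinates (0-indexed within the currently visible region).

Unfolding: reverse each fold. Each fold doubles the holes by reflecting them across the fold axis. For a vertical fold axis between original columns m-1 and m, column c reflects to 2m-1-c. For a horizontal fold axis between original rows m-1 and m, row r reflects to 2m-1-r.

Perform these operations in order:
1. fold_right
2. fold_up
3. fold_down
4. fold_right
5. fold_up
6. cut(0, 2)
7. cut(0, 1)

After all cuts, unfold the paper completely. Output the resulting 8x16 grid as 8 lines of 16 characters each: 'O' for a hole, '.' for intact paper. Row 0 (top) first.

Answer: .OO..OO..OO..OO.
.OO..OO..OO..OO.
.OO..OO..OO..OO.
.OO..OO..OO..OO.
.OO..OO..OO..OO.
.OO..OO..OO..OO.
.OO..OO..OO..OO.
.OO..OO..OO..OO.

Derivation:
Op 1 fold_right: fold axis v@8; visible region now rows[0,8) x cols[8,16) = 8x8
Op 2 fold_up: fold axis h@4; visible region now rows[0,4) x cols[8,16) = 4x8
Op 3 fold_down: fold axis h@2; visible region now rows[2,4) x cols[8,16) = 2x8
Op 4 fold_right: fold axis v@12; visible region now rows[2,4) x cols[12,16) = 2x4
Op 5 fold_up: fold axis h@3; visible region now rows[2,3) x cols[12,16) = 1x4
Op 6 cut(0, 2): punch at orig (2,14); cuts so far [(2, 14)]; region rows[2,3) x cols[12,16) = 1x4
Op 7 cut(0, 1): punch at orig (2,13); cuts so far [(2, 13), (2, 14)]; region rows[2,3) x cols[12,16) = 1x4
Unfold 1 (reflect across h@3): 4 holes -> [(2, 13), (2, 14), (3, 13), (3, 14)]
Unfold 2 (reflect across v@12): 8 holes -> [(2, 9), (2, 10), (2, 13), (2, 14), (3, 9), (3, 10), (3, 13), (3, 14)]
Unfold 3 (reflect across h@2): 16 holes -> [(0, 9), (0, 10), (0, 13), (0, 14), (1, 9), (1, 10), (1, 13), (1, 14), (2, 9), (2, 10), (2, 13), (2, 14), (3, 9), (3, 10), (3, 13), (3, 14)]
Unfold 4 (reflect across h@4): 32 holes -> [(0, 9), (0, 10), (0, 13), (0, 14), (1, 9), (1, 10), (1, 13), (1, 14), (2, 9), (2, 10), (2, 13), (2, 14), (3, 9), (3, 10), (3, 13), (3, 14), (4, 9), (4, 10), (4, 13), (4, 14), (5, 9), (5, 10), (5, 13), (5, 14), (6, 9), (6, 10), (6, 13), (6, 14), (7, 9), (7, 10), (7, 13), (7, 14)]
Unfold 5 (reflect across v@8): 64 holes -> [(0, 1), (0, 2), (0, 5), (0, 6), (0, 9), (0, 10), (0, 13), (0, 14), (1, 1), (1, 2), (1, 5), (1, 6), (1, 9), (1, 10), (1, 13), (1, 14), (2, 1), (2, 2), (2, 5), (2, 6), (2, 9), (2, 10), (2, 13), (2, 14), (3, 1), (3, 2), (3, 5), (3, 6), (3, 9), (3, 10), (3, 13), (3, 14), (4, 1), (4, 2), (4, 5), (4, 6), (4, 9), (4, 10), (4, 13), (4, 14), (5, 1), (5, 2), (5, 5), (5, 6), (5, 9), (5, 10), (5, 13), (5, 14), (6, 1), (6, 2), (6, 5), (6, 6), (6, 9), (6, 10), (6, 13), (6, 14), (7, 1), (7, 2), (7, 5), (7, 6), (7, 9), (7, 10), (7, 13), (7, 14)]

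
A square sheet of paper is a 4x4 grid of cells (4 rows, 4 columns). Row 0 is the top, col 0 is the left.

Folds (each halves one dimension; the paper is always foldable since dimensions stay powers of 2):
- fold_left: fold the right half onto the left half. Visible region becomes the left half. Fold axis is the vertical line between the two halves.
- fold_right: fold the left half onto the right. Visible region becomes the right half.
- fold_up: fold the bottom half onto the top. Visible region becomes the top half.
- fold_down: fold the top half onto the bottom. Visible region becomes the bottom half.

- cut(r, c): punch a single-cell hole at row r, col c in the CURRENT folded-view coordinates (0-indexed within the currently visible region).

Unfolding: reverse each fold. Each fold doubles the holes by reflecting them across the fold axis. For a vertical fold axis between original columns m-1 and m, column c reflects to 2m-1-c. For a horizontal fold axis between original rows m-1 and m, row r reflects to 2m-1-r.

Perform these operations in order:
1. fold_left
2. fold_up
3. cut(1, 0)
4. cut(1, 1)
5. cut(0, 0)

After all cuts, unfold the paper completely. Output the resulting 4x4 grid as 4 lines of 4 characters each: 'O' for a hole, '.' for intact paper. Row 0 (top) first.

Op 1 fold_left: fold axis v@2; visible region now rows[0,4) x cols[0,2) = 4x2
Op 2 fold_up: fold axis h@2; visible region now rows[0,2) x cols[0,2) = 2x2
Op 3 cut(1, 0): punch at orig (1,0); cuts so far [(1, 0)]; region rows[0,2) x cols[0,2) = 2x2
Op 4 cut(1, 1): punch at orig (1,1); cuts so far [(1, 0), (1, 1)]; region rows[0,2) x cols[0,2) = 2x2
Op 5 cut(0, 0): punch at orig (0,0); cuts so far [(0, 0), (1, 0), (1, 1)]; region rows[0,2) x cols[0,2) = 2x2
Unfold 1 (reflect across h@2): 6 holes -> [(0, 0), (1, 0), (1, 1), (2, 0), (2, 1), (3, 0)]
Unfold 2 (reflect across v@2): 12 holes -> [(0, 0), (0, 3), (1, 0), (1, 1), (1, 2), (1, 3), (2, 0), (2, 1), (2, 2), (2, 3), (3, 0), (3, 3)]

Answer: O..O
OOOO
OOOO
O..O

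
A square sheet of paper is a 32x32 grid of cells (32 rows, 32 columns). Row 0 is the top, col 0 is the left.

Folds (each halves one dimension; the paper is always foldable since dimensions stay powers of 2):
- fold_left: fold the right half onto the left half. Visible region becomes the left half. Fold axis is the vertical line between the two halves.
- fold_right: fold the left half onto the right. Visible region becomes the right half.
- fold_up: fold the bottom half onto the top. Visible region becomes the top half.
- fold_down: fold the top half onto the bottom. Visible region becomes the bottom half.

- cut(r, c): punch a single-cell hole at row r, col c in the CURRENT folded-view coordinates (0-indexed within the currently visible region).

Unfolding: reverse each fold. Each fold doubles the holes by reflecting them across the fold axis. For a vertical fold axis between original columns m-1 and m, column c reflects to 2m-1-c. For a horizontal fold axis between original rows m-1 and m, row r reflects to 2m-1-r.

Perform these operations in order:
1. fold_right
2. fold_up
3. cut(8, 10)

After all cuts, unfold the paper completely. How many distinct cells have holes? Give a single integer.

Answer: 4

Derivation:
Op 1 fold_right: fold axis v@16; visible region now rows[0,32) x cols[16,32) = 32x16
Op 2 fold_up: fold axis h@16; visible region now rows[0,16) x cols[16,32) = 16x16
Op 3 cut(8, 10): punch at orig (8,26); cuts so far [(8, 26)]; region rows[0,16) x cols[16,32) = 16x16
Unfold 1 (reflect across h@16): 2 holes -> [(8, 26), (23, 26)]
Unfold 2 (reflect across v@16): 4 holes -> [(8, 5), (8, 26), (23, 5), (23, 26)]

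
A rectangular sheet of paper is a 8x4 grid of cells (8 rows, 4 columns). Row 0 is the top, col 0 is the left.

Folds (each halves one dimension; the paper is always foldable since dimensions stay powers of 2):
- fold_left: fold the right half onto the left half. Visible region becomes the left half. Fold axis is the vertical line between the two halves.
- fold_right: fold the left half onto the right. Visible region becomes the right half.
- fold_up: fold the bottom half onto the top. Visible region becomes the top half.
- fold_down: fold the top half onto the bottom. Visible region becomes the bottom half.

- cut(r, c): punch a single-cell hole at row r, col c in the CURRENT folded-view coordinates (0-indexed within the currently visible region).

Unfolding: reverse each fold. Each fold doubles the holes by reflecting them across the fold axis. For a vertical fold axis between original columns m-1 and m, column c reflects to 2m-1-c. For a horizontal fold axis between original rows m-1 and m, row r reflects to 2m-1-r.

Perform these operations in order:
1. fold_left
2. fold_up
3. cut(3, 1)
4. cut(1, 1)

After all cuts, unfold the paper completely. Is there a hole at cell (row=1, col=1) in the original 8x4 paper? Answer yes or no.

Answer: yes

Derivation:
Op 1 fold_left: fold axis v@2; visible region now rows[0,8) x cols[0,2) = 8x2
Op 2 fold_up: fold axis h@4; visible region now rows[0,4) x cols[0,2) = 4x2
Op 3 cut(3, 1): punch at orig (3,1); cuts so far [(3, 1)]; region rows[0,4) x cols[0,2) = 4x2
Op 4 cut(1, 1): punch at orig (1,1); cuts so far [(1, 1), (3, 1)]; region rows[0,4) x cols[0,2) = 4x2
Unfold 1 (reflect across h@4): 4 holes -> [(1, 1), (3, 1), (4, 1), (6, 1)]
Unfold 2 (reflect across v@2): 8 holes -> [(1, 1), (1, 2), (3, 1), (3, 2), (4, 1), (4, 2), (6, 1), (6, 2)]
Holes: [(1, 1), (1, 2), (3, 1), (3, 2), (4, 1), (4, 2), (6, 1), (6, 2)]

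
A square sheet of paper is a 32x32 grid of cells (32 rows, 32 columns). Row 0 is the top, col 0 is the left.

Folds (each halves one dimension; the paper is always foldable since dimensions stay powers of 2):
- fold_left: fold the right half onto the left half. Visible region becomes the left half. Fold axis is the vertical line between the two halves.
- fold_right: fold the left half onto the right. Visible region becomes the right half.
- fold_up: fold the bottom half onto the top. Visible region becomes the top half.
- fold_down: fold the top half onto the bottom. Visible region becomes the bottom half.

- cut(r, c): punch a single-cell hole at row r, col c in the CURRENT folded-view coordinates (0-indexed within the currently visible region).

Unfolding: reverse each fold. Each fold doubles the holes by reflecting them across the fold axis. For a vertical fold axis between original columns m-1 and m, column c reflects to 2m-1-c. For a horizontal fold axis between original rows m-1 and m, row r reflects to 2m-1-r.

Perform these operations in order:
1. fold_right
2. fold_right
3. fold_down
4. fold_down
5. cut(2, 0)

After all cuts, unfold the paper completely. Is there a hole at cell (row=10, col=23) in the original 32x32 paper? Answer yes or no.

Op 1 fold_right: fold axis v@16; visible region now rows[0,32) x cols[16,32) = 32x16
Op 2 fold_right: fold axis v@24; visible region now rows[0,32) x cols[24,32) = 32x8
Op 3 fold_down: fold axis h@16; visible region now rows[16,32) x cols[24,32) = 16x8
Op 4 fold_down: fold axis h@24; visible region now rows[24,32) x cols[24,32) = 8x8
Op 5 cut(2, 0): punch at orig (26,24); cuts so far [(26, 24)]; region rows[24,32) x cols[24,32) = 8x8
Unfold 1 (reflect across h@24): 2 holes -> [(21, 24), (26, 24)]
Unfold 2 (reflect across h@16): 4 holes -> [(5, 24), (10, 24), (21, 24), (26, 24)]
Unfold 3 (reflect across v@24): 8 holes -> [(5, 23), (5, 24), (10, 23), (10, 24), (21, 23), (21, 24), (26, 23), (26, 24)]
Unfold 4 (reflect across v@16): 16 holes -> [(5, 7), (5, 8), (5, 23), (5, 24), (10, 7), (10, 8), (10, 23), (10, 24), (21, 7), (21, 8), (21, 23), (21, 24), (26, 7), (26, 8), (26, 23), (26, 24)]
Holes: [(5, 7), (5, 8), (5, 23), (5, 24), (10, 7), (10, 8), (10, 23), (10, 24), (21, 7), (21, 8), (21, 23), (21, 24), (26, 7), (26, 8), (26, 23), (26, 24)]

Answer: yes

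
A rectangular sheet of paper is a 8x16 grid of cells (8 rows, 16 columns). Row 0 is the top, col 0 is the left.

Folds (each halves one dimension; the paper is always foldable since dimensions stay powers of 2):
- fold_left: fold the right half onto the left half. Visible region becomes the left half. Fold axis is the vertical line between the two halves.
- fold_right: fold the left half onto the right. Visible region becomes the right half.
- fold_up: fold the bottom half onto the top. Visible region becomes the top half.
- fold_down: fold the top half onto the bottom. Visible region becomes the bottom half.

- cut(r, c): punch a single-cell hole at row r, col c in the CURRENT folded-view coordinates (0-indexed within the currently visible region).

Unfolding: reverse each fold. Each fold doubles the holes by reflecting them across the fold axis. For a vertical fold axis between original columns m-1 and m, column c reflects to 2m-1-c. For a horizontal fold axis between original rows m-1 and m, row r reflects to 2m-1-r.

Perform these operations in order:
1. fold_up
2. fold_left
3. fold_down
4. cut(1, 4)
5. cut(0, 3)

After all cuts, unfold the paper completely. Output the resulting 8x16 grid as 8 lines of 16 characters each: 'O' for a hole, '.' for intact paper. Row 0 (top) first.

Answer: ....O......O....
...O........O...
...O........O...
....O......O....
....O......O....
...O........O...
...O........O...
....O......O....

Derivation:
Op 1 fold_up: fold axis h@4; visible region now rows[0,4) x cols[0,16) = 4x16
Op 2 fold_left: fold axis v@8; visible region now rows[0,4) x cols[0,8) = 4x8
Op 3 fold_down: fold axis h@2; visible region now rows[2,4) x cols[0,8) = 2x8
Op 4 cut(1, 4): punch at orig (3,4); cuts so far [(3, 4)]; region rows[2,4) x cols[0,8) = 2x8
Op 5 cut(0, 3): punch at orig (2,3); cuts so far [(2, 3), (3, 4)]; region rows[2,4) x cols[0,8) = 2x8
Unfold 1 (reflect across h@2): 4 holes -> [(0, 4), (1, 3), (2, 3), (3, 4)]
Unfold 2 (reflect across v@8): 8 holes -> [(0, 4), (0, 11), (1, 3), (1, 12), (2, 3), (2, 12), (3, 4), (3, 11)]
Unfold 3 (reflect across h@4): 16 holes -> [(0, 4), (0, 11), (1, 3), (1, 12), (2, 3), (2, 12), (3, 4), (3, 11), (4, 4), (4, 11), (5, 3), (5, 12), (6, 3), (6, 12), (7, 4), (7, 11)]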